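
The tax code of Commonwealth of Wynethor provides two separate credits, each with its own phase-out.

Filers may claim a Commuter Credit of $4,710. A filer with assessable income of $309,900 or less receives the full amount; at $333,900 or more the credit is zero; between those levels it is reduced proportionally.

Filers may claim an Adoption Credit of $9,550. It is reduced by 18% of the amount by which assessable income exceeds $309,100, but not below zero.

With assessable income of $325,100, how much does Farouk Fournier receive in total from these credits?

$8,397

Commuter Credit: $325,100 is $15,200 into a $24,000 phase-out range, leaving 8,800/24,000 of the credit: $4,710 × 8,800/24,000 = $1,727.
Adoption Credit: 18% of the $16,000 excess over $309,100 is $2,880; credit = $9,550 − $2,880 = $6,670.
Total: $1,727 + $6,670 = $8,397.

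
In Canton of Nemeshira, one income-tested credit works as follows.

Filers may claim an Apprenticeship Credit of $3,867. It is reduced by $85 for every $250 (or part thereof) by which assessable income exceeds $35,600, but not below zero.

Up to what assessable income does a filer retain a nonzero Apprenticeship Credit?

$46,850

After 45 increments the reduction is 45 × $85 = $3,825, leaving $42; one more increment wipes it out. Increment 45 ends at excess 45 × $250 = $11,250, so the highest qualifying income is $35,600 + $11,250 = $46,850.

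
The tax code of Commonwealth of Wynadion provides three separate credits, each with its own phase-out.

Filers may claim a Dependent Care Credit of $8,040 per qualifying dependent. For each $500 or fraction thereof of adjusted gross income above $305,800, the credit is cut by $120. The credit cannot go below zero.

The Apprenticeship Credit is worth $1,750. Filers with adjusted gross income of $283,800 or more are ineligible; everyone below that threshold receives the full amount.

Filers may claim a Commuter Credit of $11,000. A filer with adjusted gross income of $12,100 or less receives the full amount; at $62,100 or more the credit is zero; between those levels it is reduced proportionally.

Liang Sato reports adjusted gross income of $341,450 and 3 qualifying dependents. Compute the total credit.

Dependent Care Credit: base = 3 × $8,040 = $24,120. income exceeds $305,800 by $35,650, which is 72 full-or-partial $500 increments; reduction = 72 × $120 = $8,640, leaving $15,480.
Apprenticeship Credit: $341,450 meets or exceeds the $283,800 cutoff, so the credit is $0.
Commuter Credit: $341,450 is at or above $62,100, so the credit is $0.
Total: $15,480 + $0 + $0 = $15,480.

$15,480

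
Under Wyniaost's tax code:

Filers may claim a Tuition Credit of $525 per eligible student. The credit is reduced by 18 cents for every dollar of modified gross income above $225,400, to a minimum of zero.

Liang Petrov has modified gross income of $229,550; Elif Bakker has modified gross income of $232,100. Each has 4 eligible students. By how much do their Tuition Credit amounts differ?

Liang ($229,550): Tuition Credit: base = 4 × $525 = $2,100. 18% of the $4,150 excess over $225,400 is $747; credit = $2,100 − $747 = $1,353.
Elif ($232,100): Tuition Credit: base = 4 × $525 = $2,100. 18% of the $6,700 excess over $225,400 is $1,206; credit = $2,100 − $1,206 = $894.
Difference: |$1,353 − $894| = $459.

$459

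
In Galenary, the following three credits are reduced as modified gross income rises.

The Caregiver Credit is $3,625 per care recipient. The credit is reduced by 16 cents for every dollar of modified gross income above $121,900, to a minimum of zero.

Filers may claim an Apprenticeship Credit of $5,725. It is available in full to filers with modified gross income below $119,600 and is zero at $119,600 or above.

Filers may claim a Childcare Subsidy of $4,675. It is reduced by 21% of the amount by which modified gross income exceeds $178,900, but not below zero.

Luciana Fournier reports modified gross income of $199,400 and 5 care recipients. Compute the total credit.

Caregiver Credit: base = 5 × $3,625 = $18,125. 16% of the $77,500 excess over $121,900 is $12,400; credit = $18,125 − $12,400 = $5,725.
Apprenticeship Credit: $199,400 meets or exceeds the $119,600 cutoff, so the credit is $0.
Childcare Subsidy: 21% of the $20,500 excess over $178,900 is $4,305; credit = $4,675 − $4,305 = $370.
Total: $5,725 + $0 + $370 = $6,095.

$6,095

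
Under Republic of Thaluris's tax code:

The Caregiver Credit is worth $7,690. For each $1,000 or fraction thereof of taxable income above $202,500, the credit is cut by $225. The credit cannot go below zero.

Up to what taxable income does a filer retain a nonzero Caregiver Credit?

$236,500

After 34 increments the reduction is 34 × $225 = $7,650, leaving $40; one more increment wipes it out. Increment 34 ends at excess 34 × $1,000 = $34,000, so the highest qualifying income is $202,500 + $34,000 = $236,500.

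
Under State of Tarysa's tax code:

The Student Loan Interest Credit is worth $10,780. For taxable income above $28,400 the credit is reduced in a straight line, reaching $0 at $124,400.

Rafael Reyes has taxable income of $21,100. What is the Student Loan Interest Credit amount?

Student Loan Interest Credit: $21,100 is at or below the $28,400 threshold, so the full $10,780 applies.

$10,780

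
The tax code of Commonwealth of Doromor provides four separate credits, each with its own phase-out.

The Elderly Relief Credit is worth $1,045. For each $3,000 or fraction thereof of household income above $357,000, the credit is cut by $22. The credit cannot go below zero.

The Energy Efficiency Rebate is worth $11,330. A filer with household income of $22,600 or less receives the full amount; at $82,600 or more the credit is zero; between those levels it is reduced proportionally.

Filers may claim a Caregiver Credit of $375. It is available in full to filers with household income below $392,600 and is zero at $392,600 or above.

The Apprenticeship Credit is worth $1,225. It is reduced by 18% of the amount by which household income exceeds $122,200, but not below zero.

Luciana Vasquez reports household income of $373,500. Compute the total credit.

Elderly Relief Credit: income exceeds $357,000 by $16,500, which is 6 full-or-partial $3,000 increments; reduction = 6 × $22 = $132, leaving $913.
Energy Efficiency Rebate: $373,500 is at or above $82,600, so the credit is $0.
Caregiver Credit: $373,500 is below the $392,600 cutoff, so the full $375 applies.
Apprenticeship Credit: 18% of the $251,300 excess over $122,200 is $45,234 ≥ base, so the credit is $0.
Total: $913 + $0 + $375 + $0 = $1,288.

$1,288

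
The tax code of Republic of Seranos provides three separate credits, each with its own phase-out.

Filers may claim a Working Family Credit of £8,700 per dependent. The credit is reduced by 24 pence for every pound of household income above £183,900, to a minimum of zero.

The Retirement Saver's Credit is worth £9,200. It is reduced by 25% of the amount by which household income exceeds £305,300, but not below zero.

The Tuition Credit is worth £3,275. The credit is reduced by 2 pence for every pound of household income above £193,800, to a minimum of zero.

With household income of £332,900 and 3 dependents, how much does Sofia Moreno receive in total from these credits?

£2,793

Working Family Credit: base = 3 × £8,700 = £26,100. 24% of the £149,000 excess over £183,900 is £35,760 ≥ base, so the credit is £0.
Retirement Saver's Credit: 25% of the £27,600 excess over £305,300 is £6,900; credit = £9,200 − £6,900 = £2,300.
Tuition Credit: 2% of the £139,100 excess over £193,800 is £2,782; credit = £3,275 − £2,782 = £493.
Total: £0 + £2,300 + £493 = £2,793.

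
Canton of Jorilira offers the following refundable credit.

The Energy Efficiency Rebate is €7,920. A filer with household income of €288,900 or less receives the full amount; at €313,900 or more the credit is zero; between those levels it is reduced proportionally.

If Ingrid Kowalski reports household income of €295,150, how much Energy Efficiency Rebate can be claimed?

Energy Efficiency Rebate: €295,150 is €6,250 into a €25,000 phase-out range, leaving 18,750/25,000 of the credit: €7,920 × 18,750/25,000 = €5,940.

€5,940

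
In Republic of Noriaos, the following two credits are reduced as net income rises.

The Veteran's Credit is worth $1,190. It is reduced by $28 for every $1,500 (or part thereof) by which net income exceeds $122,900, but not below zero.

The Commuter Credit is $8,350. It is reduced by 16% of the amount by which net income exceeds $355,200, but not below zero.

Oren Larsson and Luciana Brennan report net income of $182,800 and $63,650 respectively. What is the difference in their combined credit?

$1,120

Oren ($182,800): Veteran's Credit: income exceeds $122,900 by $59,900, which is 40 full-or-partial $1,500 increments; reduction = 40 × $28 = $1,120, leaving $70. Commuter Credit: $182,800 is at or below the $355,200 threshold, so the full $8,350 applies. total $70 + $8,350 = $8,420
Luciana ($63,650): Veteran's Credit: $63,650 is at or below the $122,900 threshold, so the full $1,190 applies. Commuter Credit: $63,650 is at or below the $355,200 threshold, so the full $8,350 applies. total $1,190 + $8,350 = $9,540
Difference: |$8,420 − $9,540| = $1,120.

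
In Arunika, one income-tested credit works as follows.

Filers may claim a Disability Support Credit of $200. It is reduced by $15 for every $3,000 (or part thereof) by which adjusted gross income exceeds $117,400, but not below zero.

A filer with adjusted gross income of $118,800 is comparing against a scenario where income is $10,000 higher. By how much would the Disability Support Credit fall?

$45

At $118,800 — income exceeds $117,400 by $1,400, which is 1 full-or-partial $3,000 increment; reduction = 1 × $15 = $15, leaving $185.
At $128,800 — income exceeds $117,400 by $11,400, which is 4 full-or-partial $3,000 increments; reduction = 4 × $15 = $60, leaving $140.
Lost: $185 − $140 = $45.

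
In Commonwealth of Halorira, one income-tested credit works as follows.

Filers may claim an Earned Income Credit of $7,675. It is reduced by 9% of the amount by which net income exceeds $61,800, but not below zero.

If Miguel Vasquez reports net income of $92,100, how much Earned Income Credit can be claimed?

$4,948

Earned Income Credit: 9% of the $30,300 excess over $61,800 is $2,727; credit = $7,675 − $2,727 = $4,948.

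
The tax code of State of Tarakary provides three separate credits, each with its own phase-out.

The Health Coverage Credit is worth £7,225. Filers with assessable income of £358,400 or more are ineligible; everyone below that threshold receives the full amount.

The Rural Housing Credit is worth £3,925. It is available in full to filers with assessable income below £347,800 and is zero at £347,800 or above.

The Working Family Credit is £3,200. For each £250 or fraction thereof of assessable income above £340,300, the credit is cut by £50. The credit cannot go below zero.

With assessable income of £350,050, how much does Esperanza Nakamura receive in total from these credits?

Health Coverage Credit: £350,050 is below the £358,400 cutoff, so the full £7,225 applies.
Rural Housing Credit: £350,050 meets or exceeds the £347,800 cutoff, so the credit is £0.
Working Family Credit: income exceeds £340,300 by £9,750, which is 39 full-or-partial £250 increments; reduction = 39 × £50 = £1,950, leaving £1,250.
Total: £7,225 + £0 + £1,250 = £8,475.

£8,475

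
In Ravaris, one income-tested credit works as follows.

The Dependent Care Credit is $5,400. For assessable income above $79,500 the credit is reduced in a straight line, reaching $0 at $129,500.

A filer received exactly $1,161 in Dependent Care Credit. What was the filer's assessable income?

$1,161 is 1,161/5,400 of the full $5,400, so 4,239/5,400 of the $50,000 range has been used: income = $79,500 + $50,000 × 4,239/5,400 = $118,750.

$118,750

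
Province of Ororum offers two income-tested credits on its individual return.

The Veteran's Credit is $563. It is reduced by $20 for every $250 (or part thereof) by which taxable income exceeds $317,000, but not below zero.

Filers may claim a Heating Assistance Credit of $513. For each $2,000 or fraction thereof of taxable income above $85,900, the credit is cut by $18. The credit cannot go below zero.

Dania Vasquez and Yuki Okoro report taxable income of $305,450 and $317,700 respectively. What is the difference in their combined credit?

Dania ($305,450): Veteran's Credit: $305,450 is at or below the $317,000 threshold, so the full $563 applies. Heating Assistance Credit: income exceeds $85,900 by $219,550 → 110 increments × $18 = $1,980 ≥ base, so the credit is $0. total $563 + $0 = $563
Yuki ($317,700): Veteran's Credit: income exceeds $317,000 by $700, which is 3 full-or-partial $250 increments; reduction = 3 × $20 = $60, leaving $503. Heating Assistance Credit: income exceeds $85,900 by $231,800 → 116 increments × $18 = $2,088 ≥ base, so the credit is $0. total $503 + $0 = $503
Difference: |$563 − $503| = $60.

$60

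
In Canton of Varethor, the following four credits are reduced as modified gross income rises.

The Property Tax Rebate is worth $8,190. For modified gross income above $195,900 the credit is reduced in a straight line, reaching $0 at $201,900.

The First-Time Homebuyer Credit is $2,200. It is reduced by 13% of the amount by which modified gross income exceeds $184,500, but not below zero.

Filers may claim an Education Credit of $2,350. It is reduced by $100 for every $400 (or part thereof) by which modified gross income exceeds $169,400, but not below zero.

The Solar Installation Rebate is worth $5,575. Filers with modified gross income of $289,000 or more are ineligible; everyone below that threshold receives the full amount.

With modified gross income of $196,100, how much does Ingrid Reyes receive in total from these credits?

Property Tax Rebate: $196,100 is $200 into a $6,000 phase-out range, leaving 5,800/6,000 of the credit: $8,190 × 5,800/6,000 = $7,917.
First-Time Homebuyer Credit: 13% of the $11,600 excess over $184,500 is $1,508; credit = $2,200 − $1,508 = $692.
Education Credit: income exceeds $169,400 by $26,700 → 67 increments × $100 = $6,700 ≥ base, so the credit is $0.
Solar Installation Rebate: $196,100 is below the $289,000 cutoff, so the full $5,575 applies.
Total: $7,917 + $692 + $0 + $5,575 = $14,184.

$14,184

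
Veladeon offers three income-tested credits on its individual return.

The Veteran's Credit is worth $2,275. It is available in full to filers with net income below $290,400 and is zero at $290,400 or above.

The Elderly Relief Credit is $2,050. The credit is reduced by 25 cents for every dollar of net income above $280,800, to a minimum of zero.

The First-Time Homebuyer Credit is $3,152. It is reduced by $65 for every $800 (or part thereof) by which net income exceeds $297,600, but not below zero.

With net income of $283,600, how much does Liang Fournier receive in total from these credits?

$6,777

Veteran's Credit: $283,600 is below the $290,400 cutoff, so the full $2,275 applies.
Elderly Relief Credit: 25% of the $2,800 excess over $280,800 is $700; credit = $2,050 − $700 = $1,350.
First-Time Homebuyer Credit: $283,600 is at or below the $297,600 threshold, so the full $3,152 applies.
Total: $2,275 + $1,350 + $3,152 = $6,777.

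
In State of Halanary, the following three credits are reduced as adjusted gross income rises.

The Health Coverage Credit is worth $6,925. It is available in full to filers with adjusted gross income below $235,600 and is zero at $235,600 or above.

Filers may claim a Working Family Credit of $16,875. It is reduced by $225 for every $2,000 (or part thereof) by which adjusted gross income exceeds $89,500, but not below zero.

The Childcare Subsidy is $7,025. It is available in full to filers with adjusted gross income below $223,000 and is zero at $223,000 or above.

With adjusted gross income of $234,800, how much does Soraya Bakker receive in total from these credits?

Health Coverage Credit: $234,800 is below the $235,600 cutoff, so the full $6,925 applies.
Working Family Credit: income exceeds $89,500 by $145,300, which is 73 full-or-partial $2,000 increments; reduction = 73 × $225 = $16,425, leaving $450.
Childcare Subsidy: $234,800 meets or exceeds the $223,000 cutoff, so the credit is $0.
Total: $6,925 + $450 + $0 = $7,375.

$7,375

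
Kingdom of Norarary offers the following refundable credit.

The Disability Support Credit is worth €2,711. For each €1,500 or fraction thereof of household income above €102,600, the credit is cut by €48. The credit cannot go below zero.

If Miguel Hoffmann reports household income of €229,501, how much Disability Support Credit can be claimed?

Disability Support Credit: income exceeds €102,600 by €126,901 → 85 increments × €48 = €4,080 ≥ base, so the credit is €0.

€0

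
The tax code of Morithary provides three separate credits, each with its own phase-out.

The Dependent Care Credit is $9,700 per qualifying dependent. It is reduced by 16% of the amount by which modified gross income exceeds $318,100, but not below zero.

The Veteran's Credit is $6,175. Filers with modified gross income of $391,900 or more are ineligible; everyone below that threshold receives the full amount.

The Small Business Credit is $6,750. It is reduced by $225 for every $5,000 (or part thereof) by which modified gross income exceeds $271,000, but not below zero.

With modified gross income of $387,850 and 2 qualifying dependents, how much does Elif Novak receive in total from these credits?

Dependent Care Credit: base = 2 × $9,700 = $19,400. 16% of the $69,750 excess over $318,100 is $11,160; credit = $19,400 − $11,160 = $8,240.
Veteran's Credit: $387,850 is below the $391,900 cutoff, so the full $6,175 applies.
Small Business Credit: income exceeds $271,000 by $116,850, which is 24 full-or-partial $5,000 increments; reduction = 24 × $225 = $5,400, leaving $1,350.
Total: $8,240 + $6,175 + $1,350 = $15,765.

$15,765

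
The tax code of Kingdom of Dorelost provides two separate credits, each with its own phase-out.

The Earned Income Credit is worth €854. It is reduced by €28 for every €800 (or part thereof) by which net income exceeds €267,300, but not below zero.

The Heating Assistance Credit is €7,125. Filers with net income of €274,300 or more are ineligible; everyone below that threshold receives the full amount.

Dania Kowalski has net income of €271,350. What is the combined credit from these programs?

€7,811

Earned Income Credit: income exceeds €267,300 by €4,050, which is 6 full-or-partial €800 increments; reduction = 6 × €28 = €168, leaving €686.
Heating Assistance Credit: €271,350 is below the €274,300 cutoff, so the full €7,125 applies.
Total: €686 + €7,125 = €7,811.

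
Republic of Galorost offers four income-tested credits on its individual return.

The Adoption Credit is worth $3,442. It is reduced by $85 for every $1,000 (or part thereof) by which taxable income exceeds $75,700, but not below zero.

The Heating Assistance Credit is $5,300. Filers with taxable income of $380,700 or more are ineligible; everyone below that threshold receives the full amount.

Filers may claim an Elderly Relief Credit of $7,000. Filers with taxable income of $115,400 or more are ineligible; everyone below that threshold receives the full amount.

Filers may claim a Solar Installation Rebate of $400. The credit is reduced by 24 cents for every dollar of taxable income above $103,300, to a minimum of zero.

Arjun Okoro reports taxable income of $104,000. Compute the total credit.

Adoption Credit: income exceeds $75,700 by $28,300, which is 29 full-or-partial $1,000 increments; reduction = 29 × $85 = $2,465, leaving $977.
Heating Assistance Credit: $104,000 is below the $380,700 cutoff, so the full $5,300 applies.
Elderly Relief Credit: $104,000 is below the $115,400 cutoff, so the full $7,000 applies.
Solar Installation Rebate: 24% of the $700 excess over $103,300 is $168; credit = $400 − $168 = $232.
Total: $977 + $5,300 + $7,000 + $232 = $13,509.

$13,509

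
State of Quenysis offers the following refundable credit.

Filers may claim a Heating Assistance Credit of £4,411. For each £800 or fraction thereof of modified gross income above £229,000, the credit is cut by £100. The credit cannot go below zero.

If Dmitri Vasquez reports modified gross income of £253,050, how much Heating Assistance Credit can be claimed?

Heating Assistance Credit: income exceeds £229,000 by £24,050, which is 31 full-or-partial £800 increments; reduction = 31 × £100 = £3,100, leaving £1,311.

£1,311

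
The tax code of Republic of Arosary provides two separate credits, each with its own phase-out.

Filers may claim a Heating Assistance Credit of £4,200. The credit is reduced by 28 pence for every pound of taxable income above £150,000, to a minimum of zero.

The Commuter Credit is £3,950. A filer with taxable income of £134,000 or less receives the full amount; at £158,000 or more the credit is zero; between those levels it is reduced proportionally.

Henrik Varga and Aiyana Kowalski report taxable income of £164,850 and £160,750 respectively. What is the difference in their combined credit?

£1,148

Henrik (£164,850): Heating Assistance Credit: 28% of the £14,850 excess over £150,000 is £4,158; credit = £4,200 − £4,158 = £42. Commuter Credit: £164,850 is at or above £158,000, so the credit is £0. total £42 + £0 = £42
Aiyana (£160,750): Heating Assistance Credit: 28% of the £10,750 excess over £150,000 is £3,010; credit = £4,200 − £3,010 = £1,190. Commuter Credit: £160,750 is at or above £158,000, so the credit is £0. total £1,190 + £0 = £1,190
Difference: |£42 − £1,190| = £1,148.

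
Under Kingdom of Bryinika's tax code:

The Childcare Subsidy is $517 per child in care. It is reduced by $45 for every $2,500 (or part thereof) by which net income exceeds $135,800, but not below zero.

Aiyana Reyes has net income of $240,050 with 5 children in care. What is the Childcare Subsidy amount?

$695

Childcare Subsidy: base = 5 × $517 = $2,585. income exceeds $135,800 by $104,250, which is 42 full-or-partial $2,500 increments; reduction = 42 × $45 = $1,890, leaving $695.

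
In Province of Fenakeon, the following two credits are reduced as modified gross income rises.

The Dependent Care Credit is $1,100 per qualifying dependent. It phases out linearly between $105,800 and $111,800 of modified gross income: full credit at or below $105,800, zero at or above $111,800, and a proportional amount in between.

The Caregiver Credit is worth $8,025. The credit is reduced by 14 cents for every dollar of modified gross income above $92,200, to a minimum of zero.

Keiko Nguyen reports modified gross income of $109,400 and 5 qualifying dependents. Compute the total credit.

$7,817

Dependent Care Credit: base = 5 × $1,100 = $5,500. $109,400 is $3,600 into a $6,000 phase-out range, leaving 2,400/6,000 of the credit: $5,500 × 2,400/6,000 = $2,200.
Caregiver Credit: 14% of the $17,200 excess over $92,200 is $2,408; credit = $8,025 − $2,408 = $5,617.
Total: $2,200 + $5,617 = $7,817.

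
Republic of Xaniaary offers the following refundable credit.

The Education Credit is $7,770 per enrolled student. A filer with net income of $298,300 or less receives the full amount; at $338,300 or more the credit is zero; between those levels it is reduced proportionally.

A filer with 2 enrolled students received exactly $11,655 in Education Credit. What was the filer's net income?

Full credit = 2 × $7,770 = $15,540.
$11,655 is 11,655/15,540 of the full $15,540, so 3,885/15,540 of the $40,000 range has been used: income = $298,300 + $40,000 × 3,885/15,540 = $308,300.

$308,300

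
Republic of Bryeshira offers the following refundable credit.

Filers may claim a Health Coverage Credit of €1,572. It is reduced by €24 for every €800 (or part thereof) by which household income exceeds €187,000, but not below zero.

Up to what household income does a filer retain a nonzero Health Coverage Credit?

€239,000

After 65 increments the reduction is 65 × €24 = €1,560, leaving €12; one more increment wipes it out. Increment 65 ends at excess 65 × €800 = €52,000, so the highest qualifying income is €187,000 + €52,000 = €239,000.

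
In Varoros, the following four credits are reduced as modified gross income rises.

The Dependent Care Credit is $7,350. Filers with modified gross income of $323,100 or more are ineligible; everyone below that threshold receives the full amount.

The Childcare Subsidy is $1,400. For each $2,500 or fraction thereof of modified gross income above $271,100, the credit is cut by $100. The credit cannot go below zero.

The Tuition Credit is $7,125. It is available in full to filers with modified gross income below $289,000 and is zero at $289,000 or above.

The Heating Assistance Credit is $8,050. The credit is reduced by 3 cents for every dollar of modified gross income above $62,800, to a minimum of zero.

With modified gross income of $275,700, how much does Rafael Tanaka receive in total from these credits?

Dependent Care Credit: $275,700 is below the $323,100 cutoff, so the full $7,350 applies.
Childcare Subsidy: income exceeds $271,100 by $4,600, which is 2 full-or-partial $2,500 increments; reduction = 2 × $100 = $200, leaving $1,200.
Tuition Credit: $275,700 is below the $289,000 cutoff, so the full $7,125 applies.
Heating Assistance Credit: 3% of the $212,900 excess over $62,800 is $6,387; credit = $8,050 − $6,387 = $1,663.
Total: $7,350 + $1,200 + $7,125 + $1,663 = $17,338.

$17,338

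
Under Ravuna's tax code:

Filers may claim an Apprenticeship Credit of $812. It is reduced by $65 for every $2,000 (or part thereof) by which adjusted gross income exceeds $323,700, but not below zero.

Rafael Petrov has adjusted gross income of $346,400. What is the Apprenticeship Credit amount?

$32

Apprenticeship Credit: income exceeds $323,700 by $22,700, which is 12 full-or-partial $2,000 increments; reduction = 12 × $65 = $780, leaving $32.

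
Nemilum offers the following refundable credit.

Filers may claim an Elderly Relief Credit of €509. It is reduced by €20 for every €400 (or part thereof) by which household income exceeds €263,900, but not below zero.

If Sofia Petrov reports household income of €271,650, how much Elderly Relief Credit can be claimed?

Elderly Relief Credit: income exceeds €263,900 by €7,750, which is 20 full-or-partial €400 increments; reduction = 20 × €20 = €400, leaving €109.

€109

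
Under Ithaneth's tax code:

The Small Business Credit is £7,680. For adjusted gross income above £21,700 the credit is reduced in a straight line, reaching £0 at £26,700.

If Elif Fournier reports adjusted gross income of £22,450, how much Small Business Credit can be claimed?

£6,528

Small Business Credit: £22,450 is £750 into a £5,000 phase-out range, leaving 4,250/5,000 of the credit: £7,680 × 4,250/5,000 = £6,528.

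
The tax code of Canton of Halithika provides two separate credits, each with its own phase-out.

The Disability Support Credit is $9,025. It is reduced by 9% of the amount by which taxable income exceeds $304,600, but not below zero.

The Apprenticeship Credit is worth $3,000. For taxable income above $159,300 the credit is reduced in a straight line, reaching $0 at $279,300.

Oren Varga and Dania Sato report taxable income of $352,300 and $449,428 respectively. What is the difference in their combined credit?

Oren ($352,300): Disability Support Credit: 9% of the $47,700 excess over $304,600 is $4,293; credit = $9,025 − $4,293 = $4,732. Apprenticeship Credit: $352,300 is at or above $279,300, so the credit is $0. total $4,732 + $0 = $4,732
Dania ($449,428): Disability Support Credit: 9% of the $144,828 excess over $304,600 is $13,034.52 ≥ base, so the credit is $0. Apprenticeship Credit: $449,428 is at or above $279,300, so the credit is $0. total $0 + $0 = $0
Difference: |$4,732 − $0| = $4,732.

$4,732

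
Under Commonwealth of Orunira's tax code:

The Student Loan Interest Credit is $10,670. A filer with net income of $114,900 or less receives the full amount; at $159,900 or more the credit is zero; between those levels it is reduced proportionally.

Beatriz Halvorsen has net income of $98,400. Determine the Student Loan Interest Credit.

$10,670

Student Loan Interest Credit: $98,400 is at or below the $114,900 threshold, so the full $10,670 applies.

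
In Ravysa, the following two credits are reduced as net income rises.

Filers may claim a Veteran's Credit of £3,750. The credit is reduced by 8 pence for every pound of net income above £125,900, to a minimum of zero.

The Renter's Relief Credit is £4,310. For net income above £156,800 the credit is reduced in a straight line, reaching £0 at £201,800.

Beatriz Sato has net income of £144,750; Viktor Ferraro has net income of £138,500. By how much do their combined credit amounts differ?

Beatriz (£144,750): Veteran's Credit: 8% of the £18,850 excess over £125,900 is £1,508; credit = £3,750 − £1,508 = £2,242. Renter's Relief Credit: £144,750 is at or below the £156,800 threshold, so the full £4,310 applies. total £2,242 + £4,310 = £6,552
Viktor (£138,500): Veteran's Credit: 8% of the £12,600 excess over £125,900 is £1,008; credit = £3,750 − £1,008 = £2,742. Renter's Relief Credit: £138,500 is at or below the £156,800 threshold, so the full £4,310 applies. total £2,742 + £4,310 = £7,052
Difference: |£6,552 − £7,052| = £500.

£500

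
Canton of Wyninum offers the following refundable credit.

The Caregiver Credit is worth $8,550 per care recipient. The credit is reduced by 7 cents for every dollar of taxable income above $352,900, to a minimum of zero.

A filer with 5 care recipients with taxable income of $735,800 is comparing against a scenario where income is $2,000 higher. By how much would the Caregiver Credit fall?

At $735,800 — base = 5 × $8,550 = $42,750. 7% of the $382,900 excess over $352,900 is $26,803; credit = $42,750 − $26,803 = $15,947.
At $737,800 — base = 5 × $8,550 = $42,750. 7% of the $384,900 excess over $352,900 is $26,943; credit = $42,750 − $26,943 = $15,807.
Lost: $15,947 − $15,807 = $140.

$140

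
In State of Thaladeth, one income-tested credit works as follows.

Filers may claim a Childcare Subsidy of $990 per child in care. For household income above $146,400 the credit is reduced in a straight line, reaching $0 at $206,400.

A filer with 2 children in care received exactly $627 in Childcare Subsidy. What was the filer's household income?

$187,400

Full credit = 2 × $990 = $1,980.
$627 is 627/1,980 of the full $1,980, so 1,353/1,980 of the $60,000 range has been used: income = $146,400 + $60,000 × 1,353/1,980 = $187,400.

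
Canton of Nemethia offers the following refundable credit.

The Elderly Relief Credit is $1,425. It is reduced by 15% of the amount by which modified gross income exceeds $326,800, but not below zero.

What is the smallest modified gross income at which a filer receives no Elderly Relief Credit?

$336,300

The credit falls by 15% of each dollar above $326,800, so it reaches zero when the excess is $1,425 / 15% = $9,500: income = $326,800 + $9,500 = $336,300.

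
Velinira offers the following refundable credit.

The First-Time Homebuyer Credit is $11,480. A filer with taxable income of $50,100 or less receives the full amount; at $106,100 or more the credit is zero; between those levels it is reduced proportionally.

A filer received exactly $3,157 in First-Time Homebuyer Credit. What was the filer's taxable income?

$3,157 is 3,157/11,480 of the full $11,480, so 8,323/11,480 of the $56,000 range has been used: income = $50,100 + $56,000 × 8,323/11,480 = $90,700.

$90,700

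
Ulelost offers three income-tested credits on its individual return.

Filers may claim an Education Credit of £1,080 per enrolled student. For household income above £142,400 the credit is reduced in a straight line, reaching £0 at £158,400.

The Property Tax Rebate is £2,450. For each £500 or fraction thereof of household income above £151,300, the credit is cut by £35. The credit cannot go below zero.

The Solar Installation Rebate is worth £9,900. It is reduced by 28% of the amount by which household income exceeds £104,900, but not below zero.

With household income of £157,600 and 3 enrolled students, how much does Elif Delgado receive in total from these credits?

£2,157

Education Credit: base = 3 × £1,080 = £3,240. £157,600 is £15,200 into a £16,000 phase-out range, leaving 800/16,000 of the credit: £3,240 × 800/16,000 = £162.
Property Tax Rebate: income exceeds £151,300 by £6,300, which is 13 full-or-partial £500 increments; reduction = 13 × £35 = £455, leaving £1,995.
Solar Installation Rebate: 28% of the £52,700 excess over £104,900 is £14,756 ≥ base, so the credit is £0.
Total: £162 + £1,995 + £0 = £2,157.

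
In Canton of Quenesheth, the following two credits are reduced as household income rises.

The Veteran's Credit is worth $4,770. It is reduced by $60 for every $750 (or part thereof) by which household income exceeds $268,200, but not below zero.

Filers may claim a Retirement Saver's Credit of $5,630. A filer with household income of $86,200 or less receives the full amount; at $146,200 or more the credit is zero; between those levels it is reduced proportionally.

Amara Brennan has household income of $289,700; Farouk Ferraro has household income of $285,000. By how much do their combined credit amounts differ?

$360

Amara ($289,700): Veteran's Credit: income exceeds $268,200 by $21,500, which is 29 full-or-partial $750 increments; reduction = 29 × $60 = $1,740, leaving $3,030. Retirement Saver's Credit: $289,700 is at or above $146,200, so the credit is $0. total $3,030 + $0 = $3,030
Farouk ($285,000): Veteran's Credit: income exceeds $268,200 by $16,800, which is 23 full-or-partial $750 increments; reduction = 23 × $60 = $1,380, leaving $3,390. Retirement Saver's Credit: $285,000 is at or above $146,200, so the credit is $0. total $3,390 + $0 = $3,390
Difference: |$3,030 − $3,390| = $360.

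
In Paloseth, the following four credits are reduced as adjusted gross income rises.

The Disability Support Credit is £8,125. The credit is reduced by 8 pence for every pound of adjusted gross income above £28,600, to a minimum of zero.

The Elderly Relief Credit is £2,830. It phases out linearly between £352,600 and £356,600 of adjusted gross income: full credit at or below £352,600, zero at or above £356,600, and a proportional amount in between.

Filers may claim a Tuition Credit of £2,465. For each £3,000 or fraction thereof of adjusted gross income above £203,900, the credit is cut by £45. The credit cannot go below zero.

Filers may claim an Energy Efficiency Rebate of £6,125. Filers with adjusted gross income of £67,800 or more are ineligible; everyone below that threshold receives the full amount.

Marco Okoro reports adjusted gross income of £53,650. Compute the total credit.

£17,541

Disability Support Credit: 8% of the £25,050 excess over £28,600 is £2,004; credit = £8,125 − £2,004 = £6,121.
Elderly Relief Credit: £53,650 is at or below the £352,600 threshold, so the full £2,830 applies.
Tuition Credit: £53,650 is at or below the £203,900 threshold, so the full £2,465 applies.
Energy Efficiency Rebate: £53,650 is below the £67,800 cutoff, so the full £6,125 applies.
Total: £6,121 + £2,830 + £2,465 + £6,125 = £17,541.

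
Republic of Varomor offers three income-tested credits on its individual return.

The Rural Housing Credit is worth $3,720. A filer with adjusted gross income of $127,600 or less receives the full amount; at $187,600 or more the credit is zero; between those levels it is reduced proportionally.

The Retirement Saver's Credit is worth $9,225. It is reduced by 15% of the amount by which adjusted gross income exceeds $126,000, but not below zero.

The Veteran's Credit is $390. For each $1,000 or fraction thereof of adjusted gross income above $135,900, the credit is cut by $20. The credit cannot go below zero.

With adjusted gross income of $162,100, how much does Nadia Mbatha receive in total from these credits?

$5,391

Rural Housing Credit: $162,100 is $34,500 into a $60,000 phase-out range, leaving 25,500/60,000 of the credit: $3,720 × 25,500/60,000 = $1,581.
Retirement Saver's Credit: 15% of the $36,100 excess over $126,000 is $5,415; credit = $9,225 − $5,415 = $3,810.
Veteran's Credit: income exceeds $135,900 by $26,200 → 27 increments × $20 = $540 ≥ base, so the credit is $0.
Total: $1,581 + $3,810 + $0 = $5,391.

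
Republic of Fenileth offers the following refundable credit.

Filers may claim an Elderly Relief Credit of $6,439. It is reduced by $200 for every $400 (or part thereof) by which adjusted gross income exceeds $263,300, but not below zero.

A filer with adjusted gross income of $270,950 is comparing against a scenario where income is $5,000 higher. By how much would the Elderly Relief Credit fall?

At $270,950 — income exceeds $263,300 by $7,650, which is 20 full-or-partial $400 increments; reduction = 20 × $200 = $4,000, leaving $2,439.
At $275,950 — income exceeds $263,300 by $12,650, which is 32 full-or-partial $400 increments; reduction = 32 × $200 = $6,400, leaving $39.
Lost: $2,439 − $39 = $2,400.

$2,400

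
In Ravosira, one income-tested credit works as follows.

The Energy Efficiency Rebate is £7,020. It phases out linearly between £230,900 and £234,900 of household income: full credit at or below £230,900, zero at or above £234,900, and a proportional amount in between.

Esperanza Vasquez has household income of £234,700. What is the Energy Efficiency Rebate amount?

£351

Energy Efficiency Rebate: £234,700 is £3,800 into a £4,000 phase-out range, leaving 200/4,000 of the credit: £7,020 × 200/4,000 = £351.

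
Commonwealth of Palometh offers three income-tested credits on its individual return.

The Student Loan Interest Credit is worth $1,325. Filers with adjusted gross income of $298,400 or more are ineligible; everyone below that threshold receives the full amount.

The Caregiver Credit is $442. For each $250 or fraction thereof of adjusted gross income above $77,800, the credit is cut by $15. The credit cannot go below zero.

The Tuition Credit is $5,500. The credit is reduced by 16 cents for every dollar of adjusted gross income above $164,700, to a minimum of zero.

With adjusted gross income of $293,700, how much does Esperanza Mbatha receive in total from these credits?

$1,325

Student Loan Interest Credit: $293,700 is below the $298,400 cutoff, so the full $1,325 applies.
Caregiver Credit: income exceeds $77,800 by $215,900 → 864 increments × $15 = $12,960 ≥ base, so the credit is $0.
Tuition Credit: 16% of the $129,000 excess over $164,700 is $20,640 ≥ base, so the credit is $0.
Total: $1,325 + $0 + $0 = $1,325.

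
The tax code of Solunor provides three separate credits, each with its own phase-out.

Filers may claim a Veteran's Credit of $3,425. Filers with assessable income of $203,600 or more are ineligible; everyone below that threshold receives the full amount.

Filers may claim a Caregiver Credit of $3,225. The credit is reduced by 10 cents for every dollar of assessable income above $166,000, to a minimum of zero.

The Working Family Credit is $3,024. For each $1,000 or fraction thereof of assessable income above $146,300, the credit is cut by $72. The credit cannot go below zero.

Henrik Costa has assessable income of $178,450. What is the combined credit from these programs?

$6,053

Veteran's Credit: $178,450 is below the $203,600 cutoff, so the full $3,425 applies.
Caregiver Credit: 10% of the $12,450 excess over $166,000 is $1,245; credit = $3,225 − $1,245 = $1,980.
Working Family Credit: income exceeds $146,300 by $32,150, which is 33 full-or-partial $1,000 increments; reduction = 33 × $72 = $2,376, leaving $648.
Total: $3,425 + $1,980 + $648 = $6,053.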